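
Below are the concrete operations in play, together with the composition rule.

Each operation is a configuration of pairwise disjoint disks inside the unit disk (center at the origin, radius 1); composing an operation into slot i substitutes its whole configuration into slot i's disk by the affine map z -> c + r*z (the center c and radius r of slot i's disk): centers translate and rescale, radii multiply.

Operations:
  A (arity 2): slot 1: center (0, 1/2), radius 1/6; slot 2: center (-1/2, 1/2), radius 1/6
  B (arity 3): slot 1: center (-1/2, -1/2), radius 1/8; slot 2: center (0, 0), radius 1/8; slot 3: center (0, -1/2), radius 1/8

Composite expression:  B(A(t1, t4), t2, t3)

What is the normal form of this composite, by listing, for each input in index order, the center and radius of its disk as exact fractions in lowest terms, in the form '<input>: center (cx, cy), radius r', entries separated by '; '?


t1: center (-1/2, -7/16), radius 1/48; t2: center (0, 0), radius 1/8; t3: center (0, -1/2), radius 1/8; t4: center (-9/16, -7/16), radius 1/48

Below B, radii multiply path by path; the t-disk centers shift.
t1: after 2 affine steps, its disk has center (-1/2, -7/16), radius 1/48
t4: after 2 affine steps, its disk has center (-9/16, -7/16), radius 1/48
t2: after 1 affine step, its disk has center (0, 0), radius 1/8
t3: after 1 affine step, its disk has center (0, -1/2), radius 1/8


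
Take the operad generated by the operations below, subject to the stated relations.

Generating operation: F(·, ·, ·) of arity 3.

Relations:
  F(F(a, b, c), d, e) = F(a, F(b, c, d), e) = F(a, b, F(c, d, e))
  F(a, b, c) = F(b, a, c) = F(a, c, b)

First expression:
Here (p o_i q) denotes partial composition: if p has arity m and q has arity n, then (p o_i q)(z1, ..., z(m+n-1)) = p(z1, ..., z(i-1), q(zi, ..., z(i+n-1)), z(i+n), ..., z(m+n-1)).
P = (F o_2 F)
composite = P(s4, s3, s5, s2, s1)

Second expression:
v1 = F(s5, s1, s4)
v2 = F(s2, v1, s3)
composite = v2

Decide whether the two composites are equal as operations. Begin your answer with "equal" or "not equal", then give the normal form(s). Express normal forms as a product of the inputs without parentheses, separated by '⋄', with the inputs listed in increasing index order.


equal — both sides give s1 ⋄ s2 ⋄ s3 ⋄ s4 ⋄ s5

The first expression, normalized: s1 ⋄ s2 ⋄ s3 ⋄ s4 ⋄ s5
The second expression, normalized: s1 ⋄ s2 ⋄ s3 ⋄ s4 ⋄ s5
One common form — equal.


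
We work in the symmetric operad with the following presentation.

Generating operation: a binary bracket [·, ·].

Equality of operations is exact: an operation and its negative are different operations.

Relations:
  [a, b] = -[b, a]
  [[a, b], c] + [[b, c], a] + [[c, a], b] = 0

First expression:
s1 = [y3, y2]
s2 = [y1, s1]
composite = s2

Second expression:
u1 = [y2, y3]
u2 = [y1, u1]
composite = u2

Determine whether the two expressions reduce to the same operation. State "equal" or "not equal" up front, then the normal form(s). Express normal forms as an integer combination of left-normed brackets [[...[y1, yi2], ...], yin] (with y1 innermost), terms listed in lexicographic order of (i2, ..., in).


not equal — first -[[y1, y2], y3] + [[y1, y3], y2], second [[y1, y2], y3] - [[y1, y3], y2]


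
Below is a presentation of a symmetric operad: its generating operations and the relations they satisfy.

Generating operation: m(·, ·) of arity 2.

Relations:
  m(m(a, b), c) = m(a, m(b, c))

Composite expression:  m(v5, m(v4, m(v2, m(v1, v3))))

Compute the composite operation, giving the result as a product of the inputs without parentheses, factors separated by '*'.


v5 * v4 * v2 * v1 * v3

Every regrouping of m is equal, so read the v-inputs in written order.
m(v1, v3) spells out as v1 * v3
m(v2, m(v1, v3)) spells out as v2 * v1 * v3
m(v4, m(v2, m(v1, v3))) spells out as v4 * v2 * v1 * v3
m(v5, m(v4, m(v2, m(v1, v3)))) spells out as v5 * v4 * v2 * v1 * v3


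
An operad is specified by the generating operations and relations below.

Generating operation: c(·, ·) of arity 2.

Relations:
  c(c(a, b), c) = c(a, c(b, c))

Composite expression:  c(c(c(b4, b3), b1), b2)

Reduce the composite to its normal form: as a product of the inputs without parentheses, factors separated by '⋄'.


Every regrouping of c is equal, so read the b-inputs in written order.
c(b4, b3) linearizes to b4 ⋄ b3
c(c(b4, b3), b1) linearizes to b4 ⋄ b3 ⋄ b1
c(c(c(b4, b3), b1), b2) linearizes to b4 ⋄ b3 ⋄ b1 ⋄ b2

b4 ⋄ b3 ⋄ b1 ⋄ b2


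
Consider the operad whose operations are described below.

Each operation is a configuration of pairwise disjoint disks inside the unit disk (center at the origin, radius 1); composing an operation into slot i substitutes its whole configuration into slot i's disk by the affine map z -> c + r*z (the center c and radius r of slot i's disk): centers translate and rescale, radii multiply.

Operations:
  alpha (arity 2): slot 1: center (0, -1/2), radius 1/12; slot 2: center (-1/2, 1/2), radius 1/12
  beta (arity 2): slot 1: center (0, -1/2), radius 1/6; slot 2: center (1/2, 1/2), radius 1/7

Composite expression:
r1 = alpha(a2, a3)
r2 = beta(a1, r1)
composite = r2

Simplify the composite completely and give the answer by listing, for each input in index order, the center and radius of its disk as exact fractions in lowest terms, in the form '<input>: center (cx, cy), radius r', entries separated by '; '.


Each a-disk chains the slot maps above it in beta; radii multiply.
input a1: composing its 1 substitution step yields center (0, -1/2), radius 1/6
input a2: composing its 2 substitution steps yields center (1/2, 3/7), radius 1/84
input a3: composing its 2 substitution steps yields center (3/7, 4/7), radius 1/84

a1: center (0, -1/2), radius 1/6; a2: center (1/2, 3/7), radius 1/84; a3: center (3/7, 4/7), radius 1/84


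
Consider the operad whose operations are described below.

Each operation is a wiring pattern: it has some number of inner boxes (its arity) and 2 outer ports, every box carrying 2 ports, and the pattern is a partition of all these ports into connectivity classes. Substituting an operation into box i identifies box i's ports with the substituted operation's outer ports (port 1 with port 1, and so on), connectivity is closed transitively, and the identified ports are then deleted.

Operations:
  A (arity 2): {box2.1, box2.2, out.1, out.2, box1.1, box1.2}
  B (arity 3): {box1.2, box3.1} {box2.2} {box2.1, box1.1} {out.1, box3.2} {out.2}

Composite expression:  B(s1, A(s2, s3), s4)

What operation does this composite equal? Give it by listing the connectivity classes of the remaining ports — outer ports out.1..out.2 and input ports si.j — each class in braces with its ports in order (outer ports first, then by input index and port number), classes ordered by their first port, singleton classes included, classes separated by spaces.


Substituting into B glues patterns; closure does the rest.
stage A: inputs (s2, s3), connectivity {out.1, out.2, s2.1, s2.2, s3.1, s3.2}, out.j its boundary
stage B: inputs (s1, s2, s3, s4), connectivity {out.1, s4.2} {out.2} {s1.1, s2.1, s2.2, s3.1, s3.2} {s1.2, s4.1}, out.j its boundary

{out.1, s4.2} {out.2} {s1.1, s2.1, s2.2, s3.1, s3.2} {s1.2, s4.1}


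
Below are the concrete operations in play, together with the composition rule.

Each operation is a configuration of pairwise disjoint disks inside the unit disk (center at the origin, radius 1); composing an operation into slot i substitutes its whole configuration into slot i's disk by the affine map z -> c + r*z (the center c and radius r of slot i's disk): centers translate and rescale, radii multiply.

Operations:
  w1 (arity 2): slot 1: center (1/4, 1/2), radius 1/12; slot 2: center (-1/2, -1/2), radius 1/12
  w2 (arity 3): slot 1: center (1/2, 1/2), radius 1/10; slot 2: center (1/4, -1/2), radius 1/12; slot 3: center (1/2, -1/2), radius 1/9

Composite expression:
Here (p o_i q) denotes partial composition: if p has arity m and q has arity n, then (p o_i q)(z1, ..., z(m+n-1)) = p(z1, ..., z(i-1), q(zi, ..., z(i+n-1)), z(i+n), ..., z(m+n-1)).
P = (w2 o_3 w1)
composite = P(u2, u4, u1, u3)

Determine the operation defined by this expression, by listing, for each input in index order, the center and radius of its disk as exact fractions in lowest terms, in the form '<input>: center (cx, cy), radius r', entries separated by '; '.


Affine substitution under w2: radii multiply and u-centers shift.
u2 passes through 1 substitution, ending at center (1/2, 1/2), radius 1/10
u4 passes through 1 substitution, ending at center (1/4, -1/2), radius 1/12
u1 passes through 2 substitutions, ending at center (19/36, -4/9), radius 1/108
u3 passes through 2 substitutions, ending at center (4/9, -5/9), radius 1/108

u1: center (19/36, -4/9), radius 1/108; u2: center (1/2, 1/2), radius 1/10; u3: center (4/9, -5/9), radius 1/108; u4: center (1/4, -1/2), radius 1/12


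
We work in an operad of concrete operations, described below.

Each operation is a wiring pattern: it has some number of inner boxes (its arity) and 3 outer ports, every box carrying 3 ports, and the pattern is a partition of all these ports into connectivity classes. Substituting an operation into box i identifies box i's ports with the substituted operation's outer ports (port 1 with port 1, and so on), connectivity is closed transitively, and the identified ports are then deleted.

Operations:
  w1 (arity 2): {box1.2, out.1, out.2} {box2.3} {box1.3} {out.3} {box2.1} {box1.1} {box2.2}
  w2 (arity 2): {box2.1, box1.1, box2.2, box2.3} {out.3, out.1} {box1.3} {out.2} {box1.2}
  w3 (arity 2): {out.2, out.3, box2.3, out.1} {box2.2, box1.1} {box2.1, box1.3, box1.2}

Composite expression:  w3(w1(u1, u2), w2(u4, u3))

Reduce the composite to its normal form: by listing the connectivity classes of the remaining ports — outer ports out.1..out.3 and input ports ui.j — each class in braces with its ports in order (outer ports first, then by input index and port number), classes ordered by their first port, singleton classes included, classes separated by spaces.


{out.1, out.2, out.3, u1.2} {u1.1} {u1.3} {u2.1} {u2.2} {u2.3} {u3.1, u3.2, u3.3, u4.1} {u4.2} {u4.3}

Reachability decides: close wires over w3-identified ports.
through w1, on inputs (u1, u2): {out.1, out.2, u1.2} {out.3} {u1.1} {u1.3} {u2.1} {u2.2} {u2.3} (out.j = stage outer ports)
through w2, on inputs (u4, u3): {out.1, out.3} {out.2} {u3.1, u3.2, u3.3, u4.1} {u4.2} {u4.3} (out.j = stage outer ports)
through w3, on inputs (u1, u2, u4, u3): {out.1, out.2, out.3, u1.2} {u1.1} {u1.3} {u2.1} {u2.2} {u2.3} {u3.1, u3.2, u3.3, u4.1} {u4.2} {u4.3} (out.j = stage outer ports)


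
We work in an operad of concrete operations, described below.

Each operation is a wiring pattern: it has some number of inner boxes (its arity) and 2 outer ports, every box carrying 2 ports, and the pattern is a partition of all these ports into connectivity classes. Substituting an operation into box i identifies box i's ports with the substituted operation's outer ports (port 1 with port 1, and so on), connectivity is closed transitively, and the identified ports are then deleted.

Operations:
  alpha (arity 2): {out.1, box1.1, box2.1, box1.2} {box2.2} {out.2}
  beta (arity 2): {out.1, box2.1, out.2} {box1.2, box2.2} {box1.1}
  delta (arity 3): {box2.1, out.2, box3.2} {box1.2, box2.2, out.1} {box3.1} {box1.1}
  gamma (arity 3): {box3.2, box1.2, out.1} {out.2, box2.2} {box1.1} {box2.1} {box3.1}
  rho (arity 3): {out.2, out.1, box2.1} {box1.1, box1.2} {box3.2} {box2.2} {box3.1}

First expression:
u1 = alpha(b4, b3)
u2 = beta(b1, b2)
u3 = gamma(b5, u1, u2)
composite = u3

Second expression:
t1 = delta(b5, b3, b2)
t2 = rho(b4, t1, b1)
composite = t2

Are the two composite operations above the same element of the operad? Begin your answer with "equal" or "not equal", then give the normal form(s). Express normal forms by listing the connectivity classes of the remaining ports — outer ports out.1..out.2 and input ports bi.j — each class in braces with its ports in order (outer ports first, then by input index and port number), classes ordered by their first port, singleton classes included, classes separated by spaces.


not equal; the first gives {out.1, b2.1, b5.2} {out.2} {b1.1} {b1.2, b2.2} {b3.1, b4.1, b4.2} {b3.2} {b5.1} and the second {out.1, out.2, b3.2, b5.2} {b1.1} {b1.2} {b2.1} {b2.2, b3.1} {b4.1, b4.2} {b5.1}


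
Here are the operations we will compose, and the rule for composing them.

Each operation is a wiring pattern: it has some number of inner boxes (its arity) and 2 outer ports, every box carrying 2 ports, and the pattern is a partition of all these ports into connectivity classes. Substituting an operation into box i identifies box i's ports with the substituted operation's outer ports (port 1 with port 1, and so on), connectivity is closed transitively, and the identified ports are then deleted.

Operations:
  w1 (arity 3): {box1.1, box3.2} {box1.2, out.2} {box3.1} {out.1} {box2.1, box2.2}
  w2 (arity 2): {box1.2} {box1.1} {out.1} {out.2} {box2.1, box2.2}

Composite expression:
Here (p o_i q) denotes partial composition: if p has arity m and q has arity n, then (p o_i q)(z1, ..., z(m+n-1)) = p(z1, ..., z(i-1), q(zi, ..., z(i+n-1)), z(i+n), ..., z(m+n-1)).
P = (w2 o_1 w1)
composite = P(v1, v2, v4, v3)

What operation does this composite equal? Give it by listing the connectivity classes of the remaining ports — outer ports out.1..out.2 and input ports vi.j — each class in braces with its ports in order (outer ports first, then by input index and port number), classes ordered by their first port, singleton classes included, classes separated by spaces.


{out.1} {out.2} {v1.1, v4.2} {v1.2} {v2.1, v2.2} {v3.1, v3.2} {v4.1}

After gluing at w2, chains via deleted ports link the v-ports.
composing w1 on (v1, v2, v4), with out.j its own outer ports: {out.1} {out.2, v1.2} {v1.1, v4.2} {v2.1, v2.2} {v4.1}
composing w2 on (v1, v2, v4, v3), with out.j its own outer ports: {out.1} {out.2} {v1.1, v4.2} {v1.2} {v2.1, v2.2} {v3.1, v3.2} {v4.1}


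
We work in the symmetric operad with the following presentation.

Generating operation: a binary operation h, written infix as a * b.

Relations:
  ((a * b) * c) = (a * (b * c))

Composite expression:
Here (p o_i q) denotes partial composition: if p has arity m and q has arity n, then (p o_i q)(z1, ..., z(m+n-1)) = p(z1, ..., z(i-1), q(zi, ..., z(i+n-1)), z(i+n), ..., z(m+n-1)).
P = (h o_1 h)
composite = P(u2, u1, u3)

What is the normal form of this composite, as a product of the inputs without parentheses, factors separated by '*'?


u2 * u1 * u3

All parenthesizations of h agree; list the u-inputs left to right.
(u2 * u1) spells out as u2 * u1
((u2 * u1) * u3) spells out as u2 * u1 * u3


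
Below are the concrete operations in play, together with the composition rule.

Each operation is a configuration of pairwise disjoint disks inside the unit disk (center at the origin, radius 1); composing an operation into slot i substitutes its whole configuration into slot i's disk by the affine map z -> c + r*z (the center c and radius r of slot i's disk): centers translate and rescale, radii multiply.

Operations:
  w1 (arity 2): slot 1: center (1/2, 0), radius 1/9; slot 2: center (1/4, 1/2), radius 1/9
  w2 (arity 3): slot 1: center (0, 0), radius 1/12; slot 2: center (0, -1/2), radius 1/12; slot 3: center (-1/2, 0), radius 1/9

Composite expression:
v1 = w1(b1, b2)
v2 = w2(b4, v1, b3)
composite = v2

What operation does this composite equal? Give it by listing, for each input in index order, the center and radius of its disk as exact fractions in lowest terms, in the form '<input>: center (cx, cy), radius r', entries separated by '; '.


Below w2, radii multiply path by path; the b-disk centers shift.
input b4: applying the 1 nested substitution gives center (0, 0), radius 1/12
input b1: applying the 2 nested substitutions gives center (1/24, -1/2), radius 1/108
input b2: applying the 2 nested substitutions gives center (1/48, -11/24), radius 1/108
input b3: applying the 1 nested substitution gives center (-1/2, 0), radius 1/9

b1: center (1/24, -1/2), radius 1/108; b2: center (1/48, -11/24), radius 1/108; b3: center (-1/2, 0), radius 1/9; b4: center (0, 0), radius 1/12


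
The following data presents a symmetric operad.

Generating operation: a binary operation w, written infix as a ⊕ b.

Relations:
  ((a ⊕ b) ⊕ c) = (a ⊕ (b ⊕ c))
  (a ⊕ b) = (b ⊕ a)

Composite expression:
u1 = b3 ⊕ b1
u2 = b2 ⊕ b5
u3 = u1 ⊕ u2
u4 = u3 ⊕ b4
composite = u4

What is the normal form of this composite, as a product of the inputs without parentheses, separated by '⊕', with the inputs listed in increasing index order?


Both nesting and order wash out for w; what remains is which b's occur.
(b3 ⊕ b1) flattens to b3 ⊕ b1
(b2 ⊕ b5) flattens to b2 ⊕ b5
((b3 ⊕ b1) ⊕ (b2 ⊕ b5)) flattens to b3 ⊕ b1 ⊕ b2 ⊕ b5
(((b3 ⊕ b1) ⊕ (b2 ⊕ b5)) ⊕ b4) flattens to b3 ⊕ b1 ⊕ b2 ⊕ b5 ⊕ b4
putting the inputs in ascending order: b1 ⊕ b2 ⊕ b3 ⊕ b4 ⊕ b5

b1 ⊕ b2 ⊕ b3 ⊕ b4 ⊕ b5


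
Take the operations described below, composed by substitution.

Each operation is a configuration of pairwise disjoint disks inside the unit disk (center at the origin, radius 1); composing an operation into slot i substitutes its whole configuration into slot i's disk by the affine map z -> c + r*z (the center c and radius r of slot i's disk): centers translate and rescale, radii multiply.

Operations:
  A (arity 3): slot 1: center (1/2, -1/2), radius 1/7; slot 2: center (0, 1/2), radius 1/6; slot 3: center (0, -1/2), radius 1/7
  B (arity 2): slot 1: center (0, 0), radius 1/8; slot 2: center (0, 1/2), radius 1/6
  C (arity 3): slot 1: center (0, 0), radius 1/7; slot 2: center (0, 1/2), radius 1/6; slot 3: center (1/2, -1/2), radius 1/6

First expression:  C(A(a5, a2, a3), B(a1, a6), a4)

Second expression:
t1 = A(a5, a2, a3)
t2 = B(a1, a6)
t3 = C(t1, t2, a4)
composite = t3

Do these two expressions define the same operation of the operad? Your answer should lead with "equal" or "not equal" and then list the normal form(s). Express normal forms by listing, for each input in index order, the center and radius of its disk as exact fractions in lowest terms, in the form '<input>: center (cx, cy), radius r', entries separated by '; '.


The first expression, normalized: a1: center (0, 1/2), radius 1/48; a2: center (0, 1/14), radius 1/42; a3: center (0, -1/14), radius 1/49; a4: center (1/2, -1/2), radius 1/6; a5: center (1/14, -1/14), radius 1/49; a6: center (0, 7/12), radius 1/36
The second expression, normalized: a1: center (0, 1/2), radius 1/48; a2: center (0, 1/14), radius 1/42; a3: center (0, -1/14), radius 1/49; a4: center (1/2, -1/2), radius 1/6; a5: center (1/14, -1/14), radius 1/49; a6: center (0, 7/12), radius 1/36
Identical normal forms: equal.

equal: each reduces to a1: center (0, 1/2), radius 1/48; a2: center (0, 1/14), radius 1/42; a3: center (0, -1/14), radius 1/49; a4: center (1/2, -1/2), radius 1/6; a5: center (1/14, -1/14), radius 1/49; a6: center (0, 7/12), radius 1/36


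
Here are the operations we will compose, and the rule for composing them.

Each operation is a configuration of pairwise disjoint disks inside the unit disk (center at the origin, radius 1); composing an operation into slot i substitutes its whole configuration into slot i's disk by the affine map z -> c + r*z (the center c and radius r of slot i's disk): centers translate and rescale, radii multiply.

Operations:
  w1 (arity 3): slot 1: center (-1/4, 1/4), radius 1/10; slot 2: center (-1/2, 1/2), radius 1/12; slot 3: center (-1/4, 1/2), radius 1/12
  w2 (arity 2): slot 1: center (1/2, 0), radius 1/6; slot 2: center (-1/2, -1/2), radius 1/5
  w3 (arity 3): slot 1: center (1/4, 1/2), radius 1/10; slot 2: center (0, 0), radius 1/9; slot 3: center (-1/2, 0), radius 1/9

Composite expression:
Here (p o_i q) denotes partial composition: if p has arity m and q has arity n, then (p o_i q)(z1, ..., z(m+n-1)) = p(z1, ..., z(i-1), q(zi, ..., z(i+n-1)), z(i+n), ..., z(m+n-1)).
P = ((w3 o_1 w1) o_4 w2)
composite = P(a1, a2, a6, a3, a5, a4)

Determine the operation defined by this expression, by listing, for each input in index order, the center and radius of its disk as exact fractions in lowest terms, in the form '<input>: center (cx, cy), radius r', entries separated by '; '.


a1: center (9/40, 21/40), radius 1/100; a2: center (1/5, 11/20), radius 1/120; a3: center (1/18, 0), radius 1/54; a4: center (-1/2, 0), radius 1/9; a5: center (-1/18, -1/18), radius 1/45; a6: center (9/40, 11/20), radius 1/120

Nesting under w3 composes maps z -> c + r*z down each a-path.
for a1, the 2-step affine chain lands on center (9/40, 21/40), radius 1/100
for a2, the 2-step affine chain lands on center (1/5, 11/20), radius 1/120
for a6, the 2-step affine chain lands on center (9/40, 11/20), radius 1/120
for a3, the 2-step affine chain lands on center (1/18, 0), radius 1/54
for a5, the 2-step affine chain lands on center (-1/18, -1/18), radius 1/45
for a4, the 1-step affine chain lands on center (-1/2, 0), radius 1/9


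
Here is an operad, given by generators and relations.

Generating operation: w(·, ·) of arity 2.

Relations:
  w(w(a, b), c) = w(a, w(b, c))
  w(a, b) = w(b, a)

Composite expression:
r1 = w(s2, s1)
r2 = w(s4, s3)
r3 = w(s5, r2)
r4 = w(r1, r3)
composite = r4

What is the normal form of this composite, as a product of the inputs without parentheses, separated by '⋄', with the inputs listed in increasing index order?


s1 ⋄ s2 ⋄ s3 ⋄ s4 ⋄ s5

With w associative and commutative, the s-input set is all that matters.
w(s2, s1) reduces to s2 ⋄ s1
w(s4, s3) reduces to s4 ⋄ s3
w(s5, w(s4, s3)) reduces to s5 ⋄ s4 ⋄ s3
w(w(s2, s1), w(s5, w(s4, s3))) reduces to s2 ⋄ s1 ⋄ s5 ⋄ s4 ⋄ s3
reordering the factors by index: s1 ⋄ s2 ⋄ s3 ⋄ s4 ⋄ s5


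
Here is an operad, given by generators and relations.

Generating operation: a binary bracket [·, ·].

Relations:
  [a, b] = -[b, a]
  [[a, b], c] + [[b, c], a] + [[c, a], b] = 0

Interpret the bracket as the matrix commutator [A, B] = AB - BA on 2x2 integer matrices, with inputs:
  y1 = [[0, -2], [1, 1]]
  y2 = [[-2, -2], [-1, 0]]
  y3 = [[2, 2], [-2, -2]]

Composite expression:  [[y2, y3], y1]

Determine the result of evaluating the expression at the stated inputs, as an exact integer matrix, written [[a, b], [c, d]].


[[-12, -20], [-4, 12]]

[y2, y3] = [[6, 4], [-8, -6]]
[[y2, y3], y1] = [[-12, -20], [-4, 12]]


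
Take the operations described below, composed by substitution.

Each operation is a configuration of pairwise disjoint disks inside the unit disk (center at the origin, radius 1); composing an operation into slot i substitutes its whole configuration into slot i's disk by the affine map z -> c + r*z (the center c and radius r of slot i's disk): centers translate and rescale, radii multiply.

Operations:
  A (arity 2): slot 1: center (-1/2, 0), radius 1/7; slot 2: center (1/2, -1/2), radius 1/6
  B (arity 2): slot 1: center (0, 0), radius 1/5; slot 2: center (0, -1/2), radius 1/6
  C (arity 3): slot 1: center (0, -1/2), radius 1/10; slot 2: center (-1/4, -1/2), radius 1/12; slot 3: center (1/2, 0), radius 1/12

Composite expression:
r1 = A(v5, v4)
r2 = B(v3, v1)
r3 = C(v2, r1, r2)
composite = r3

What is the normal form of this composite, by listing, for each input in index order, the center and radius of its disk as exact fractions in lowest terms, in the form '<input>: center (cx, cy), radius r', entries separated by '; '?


v1: center (1/2, -1/24), radius 1/72; v2: center (0, -1/2), radius 1/10; v3: center (1/2, 0), radius 1/60; v4: center (-5/24, -13/24), radius 1/72; v5: center (-7/24, -1/2), radius 1/84

Follow each v-input down from C: c' goes to c + r*c', radius to r*r'.
v2: after 1 affine step, its disk has center (0, -1/2), radius 1/10
v5: after 2 affine steps, its disk has center (-7/24, -1/2), radius 1/84
v4: after 2 affine steps, its disk has center (-5/24, -13/24), radius 1/72
v3: after 2 affine steps, its disk has center (1/2, 0), radius 1/60
v1: after 2 affine steps, its disk has center (1/2, -1/24), radius 1/72


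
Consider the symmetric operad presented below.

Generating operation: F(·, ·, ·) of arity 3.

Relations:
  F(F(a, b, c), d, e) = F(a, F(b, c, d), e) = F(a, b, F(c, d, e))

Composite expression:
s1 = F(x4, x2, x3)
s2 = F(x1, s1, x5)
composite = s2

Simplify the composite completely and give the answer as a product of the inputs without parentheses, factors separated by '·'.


x1 · x4 · x2 · x3 · x5

The F-tree's shape is irrelevant; the x-reading-order decides.
F(x4, x2, x3) linearizes to x4 · x2 · x3
F(x1, F(x4, x2, x3), x5) linearizes to x1 · x4 · x2 · x3 · x5


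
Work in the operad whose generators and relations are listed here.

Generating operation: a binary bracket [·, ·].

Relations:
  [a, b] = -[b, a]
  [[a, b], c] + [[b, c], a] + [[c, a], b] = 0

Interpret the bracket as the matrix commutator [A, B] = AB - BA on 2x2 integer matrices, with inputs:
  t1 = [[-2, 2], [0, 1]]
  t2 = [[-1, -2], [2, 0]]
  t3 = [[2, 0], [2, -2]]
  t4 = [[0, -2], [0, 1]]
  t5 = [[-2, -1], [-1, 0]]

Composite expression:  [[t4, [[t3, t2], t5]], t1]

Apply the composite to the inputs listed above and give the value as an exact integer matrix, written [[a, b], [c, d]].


[[-56, -176], [-84, 56]]

[t3, t2] = [[4, -8], [-10, -4]]
[[t3, t2], t5] = [[-2, -24], [28, 2]]
[t4, [[t3, t2], t5]] = [[-56, 16], [28, 56]]
[[t4, [[t3, t2], t5]], t1] = [[-56, -176], [-84, 56]]


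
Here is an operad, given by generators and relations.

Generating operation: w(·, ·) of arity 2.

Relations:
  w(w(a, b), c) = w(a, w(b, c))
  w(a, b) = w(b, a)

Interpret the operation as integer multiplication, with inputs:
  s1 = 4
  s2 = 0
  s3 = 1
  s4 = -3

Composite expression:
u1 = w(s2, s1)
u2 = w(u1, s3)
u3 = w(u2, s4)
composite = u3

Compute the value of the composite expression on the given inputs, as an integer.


w(s2, s1) = 0
w(w(s2, s1), s3) = 0
w(w(w(s2, s1), s3), s4) = 0

0


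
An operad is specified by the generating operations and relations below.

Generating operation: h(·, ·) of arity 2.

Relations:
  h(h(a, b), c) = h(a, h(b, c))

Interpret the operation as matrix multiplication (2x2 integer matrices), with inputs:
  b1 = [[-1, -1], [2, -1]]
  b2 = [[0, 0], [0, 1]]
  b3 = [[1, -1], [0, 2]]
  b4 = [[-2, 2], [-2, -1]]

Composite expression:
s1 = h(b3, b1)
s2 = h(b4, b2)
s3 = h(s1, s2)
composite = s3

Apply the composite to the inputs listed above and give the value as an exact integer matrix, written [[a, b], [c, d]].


[[0, -6], [0, 10]]


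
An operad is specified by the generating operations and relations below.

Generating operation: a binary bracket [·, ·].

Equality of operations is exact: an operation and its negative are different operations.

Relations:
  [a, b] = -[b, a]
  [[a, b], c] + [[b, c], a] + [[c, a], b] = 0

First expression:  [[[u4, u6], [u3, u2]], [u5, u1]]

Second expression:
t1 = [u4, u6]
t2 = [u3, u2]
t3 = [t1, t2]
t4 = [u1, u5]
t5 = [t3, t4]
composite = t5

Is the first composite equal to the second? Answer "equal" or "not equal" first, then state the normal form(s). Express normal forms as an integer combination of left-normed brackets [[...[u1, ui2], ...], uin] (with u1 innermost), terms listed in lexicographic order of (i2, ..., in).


not equal; first: [[[[[u1, u5], u2], u3], u4], u6] - [[[[[u1, u5], u2], u3], u6], u4] - [[[[[u1, u5], u3], u2], u4], u6] + [[[[[u1, u5], u3], u2], u6], u4] - [[[[[u1, u5], u4], u6], u2], u3] + [[[[[u1, u5], u4], u6], u3], u2] + [[[[[u1, u5], u6], u4], u2], u3] - [[[[[u1, u5], u6], u4], u3], u2]; second: -[[[[[u1, u5], u2], u3], u4], u6] + [[[[[u1, u5], u2], u3], u6], u4] + [[[[[u1, u5], u3], u2], u4], u6] - [[[[[u1, u5], u3], u2], u6], u4] + [[[[[u1, u5], u4], u6], u2], u3] - [[[[[u1, u5], u4], u6], u3], u2] - [[[[[u1, u5], u6], u4], u2], u3] + [[[[[u1, u5], u6], u4], u3], u2]

Reducing the first expression gives [[[[[u1, u5], u2], u3], u4], u6] - [[[[[u1, u5], u2], u3], u6], u4] - [[[[[u1, u5], u3], u2], u4], u6] + [[[[[u1, u5], u3], u2], u6], u4] - [[[[[u1, u5], u4], u6], u2], u3] + [[[[[u1, u5], u4], u6], u3], u2] + [[[[[u1, u5], u6], u4], u2], u3] - [[[[[u1, u5], u6], u4], u3], u2]
Reducing the second expression gives -[[[[[u1, u5], u2], u3], u4], u6] + [[[[[u1, u5], u2], u3], u6], u4] + [[[[[u1, u5], u3], u2], u4], u6] - [[[[[u1, u5], u3], u2], u6], u4] + [[[[[u1, u5], u4], u6], u2], u3] - [[[[[u1, u5], u4], u6], u3], u2] - [[[[[u1, u5], u6], u4], u2], u3] + [[[[[u1, u5], u6], u4], u3], u2]
Different reductions; not equal.


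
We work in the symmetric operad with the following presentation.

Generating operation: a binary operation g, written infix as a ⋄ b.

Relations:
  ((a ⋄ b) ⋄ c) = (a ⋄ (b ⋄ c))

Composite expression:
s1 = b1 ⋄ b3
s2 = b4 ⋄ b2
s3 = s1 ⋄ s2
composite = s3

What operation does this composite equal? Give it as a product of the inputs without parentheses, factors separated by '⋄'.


Under associativity of g, the answer is the b's in reading order.
(b1 ⋄ b3) spells out as b1 ⋄ b3
(b4 ⋄ b2) spells out as b4 ⋄ b2
((b1 ⋄ b3) ⋄ (b4 ⋄ b2)) spells out as b1 ⋄ b3 ⋄ b4 ⋄ b2

b1 ⋄ b3 ⋄ b4 ⋄ b2


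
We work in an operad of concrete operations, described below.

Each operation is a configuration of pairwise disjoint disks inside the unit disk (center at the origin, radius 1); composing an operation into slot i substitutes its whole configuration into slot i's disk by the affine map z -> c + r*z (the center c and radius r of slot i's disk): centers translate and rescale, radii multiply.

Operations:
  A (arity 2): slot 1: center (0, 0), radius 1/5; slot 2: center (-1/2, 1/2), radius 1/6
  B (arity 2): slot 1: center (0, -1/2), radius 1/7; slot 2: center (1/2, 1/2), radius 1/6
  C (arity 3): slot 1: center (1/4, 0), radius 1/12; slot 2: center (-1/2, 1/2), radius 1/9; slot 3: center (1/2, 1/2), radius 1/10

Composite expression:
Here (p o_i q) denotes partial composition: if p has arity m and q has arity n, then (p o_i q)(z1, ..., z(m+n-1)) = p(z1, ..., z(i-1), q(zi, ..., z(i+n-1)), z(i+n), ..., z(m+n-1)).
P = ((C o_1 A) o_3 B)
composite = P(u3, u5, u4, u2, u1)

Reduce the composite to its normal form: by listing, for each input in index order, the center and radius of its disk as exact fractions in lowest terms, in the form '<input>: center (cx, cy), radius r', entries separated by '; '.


Each u-disk chains the slot maps above it in C; radii multiply.
for u3, the 2-step affine chain lands on center (1/4, 0), radius 1/60
for u5, the 2-step affine chain lands on center (5/24, 1/24), radius 1/72
for u4, the 2-step affine chain lands on center (-1/2, 4/9), radius 1/63
for u2, the 2-step affine chain lands on center (-4/9, 5/9), radius 1/54
for u1, the 1-step affine chain lands on center (1/2, 1/2), radius 1/10

u1: center (1/2, 1/2), radius 1/10; u2: center (-4/9, 5/9), radius 1/54; u3: center (1/4, 0), radius 1/60; u4: center (-1/2, 4/9), radius 1/63; u5: center (5/24, 1/24), radius 1/72


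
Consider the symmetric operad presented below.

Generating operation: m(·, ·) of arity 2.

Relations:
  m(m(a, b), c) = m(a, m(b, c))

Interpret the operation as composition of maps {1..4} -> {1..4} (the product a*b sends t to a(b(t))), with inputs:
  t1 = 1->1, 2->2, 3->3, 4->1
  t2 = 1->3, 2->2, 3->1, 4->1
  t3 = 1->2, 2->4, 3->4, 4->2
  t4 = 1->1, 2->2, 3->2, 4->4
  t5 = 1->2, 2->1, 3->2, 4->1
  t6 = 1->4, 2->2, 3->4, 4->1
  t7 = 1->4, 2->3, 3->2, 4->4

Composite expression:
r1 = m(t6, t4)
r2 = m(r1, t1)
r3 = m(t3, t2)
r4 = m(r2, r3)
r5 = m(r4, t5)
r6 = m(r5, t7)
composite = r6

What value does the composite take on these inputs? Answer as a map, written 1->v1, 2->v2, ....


1->4, 2->4, 3->4, 4->4

m(t6, t4) = 1->4, 2->2, 3->2, 4->1
m(m(t6, t4), t1) = 1->4, 2->2, 3->2, 4->4
m(t3, t2) = 1->4, 2->4, 3->2, 4->2
m(m(m(t6, t4), t1), m(t3, t2)) = 1->4, 2->4, 3->2, 4->2
m(m(m(m(t6, t4), t1), m(t3, t2)), t5) = 1->4, 2->4, 3->4, 4->4
m(m(m(m(m(t6, t4), t1), m(t3, t2)), t5), t7) = 1->4, 2->4, 3->4, 4->4


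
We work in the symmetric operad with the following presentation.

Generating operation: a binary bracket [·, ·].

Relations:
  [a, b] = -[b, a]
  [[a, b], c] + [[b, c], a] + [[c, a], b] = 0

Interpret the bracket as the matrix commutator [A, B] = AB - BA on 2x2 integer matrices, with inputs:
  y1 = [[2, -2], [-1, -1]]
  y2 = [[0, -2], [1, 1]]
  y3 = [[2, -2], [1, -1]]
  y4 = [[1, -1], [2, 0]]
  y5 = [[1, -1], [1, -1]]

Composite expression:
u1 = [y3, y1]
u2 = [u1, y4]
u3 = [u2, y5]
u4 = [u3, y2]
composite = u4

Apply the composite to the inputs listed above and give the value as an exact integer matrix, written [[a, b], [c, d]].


[y3, y1] = [[4, 0], [6, -4]]
[[y3, y1], y4] = [[6, -8], [-10, -6]]
[[[y3, y1], y4], y5] = [[-18, 4], [-32, 18]]
[[[[y3, y1], y4], y5], y2] = [[-60, 76], [68, 60]]

[[-60, 76], [68, 60]]


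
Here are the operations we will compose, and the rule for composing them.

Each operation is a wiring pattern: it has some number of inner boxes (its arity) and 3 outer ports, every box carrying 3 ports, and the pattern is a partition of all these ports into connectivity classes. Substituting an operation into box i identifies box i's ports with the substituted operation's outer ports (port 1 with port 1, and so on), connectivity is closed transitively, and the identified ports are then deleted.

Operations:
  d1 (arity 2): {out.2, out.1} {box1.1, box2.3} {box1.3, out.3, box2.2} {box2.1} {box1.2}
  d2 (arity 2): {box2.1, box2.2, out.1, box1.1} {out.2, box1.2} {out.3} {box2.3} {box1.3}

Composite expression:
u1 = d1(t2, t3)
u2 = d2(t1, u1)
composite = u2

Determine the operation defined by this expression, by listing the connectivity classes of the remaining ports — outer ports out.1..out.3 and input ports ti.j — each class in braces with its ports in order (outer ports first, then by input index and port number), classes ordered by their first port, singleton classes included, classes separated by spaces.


{out.1, t1.1} {out.2, t1.2} {out.3} {t1.3} {t2.1, t3.3} {t2.2} {t2.3, t3.2} {t3.1}

Reachability decides: close wires over d2-identified ports.
stage d1: inputs (t2, t3), connectivity {out.1, out.2} {out.3, t2.3, t3.2} {t2.1, t3.3} {t2.2} {t3.1}, out.j its boundary
stage d2: inputs (t1, t2, t3), connectivity {out.1, t1.1} {out.2, t1.2} {out.3} {t1.3} {t2.1, t3.3} {t2.2} {t2.3, t3.2} {t3.1}, out.j its boundary


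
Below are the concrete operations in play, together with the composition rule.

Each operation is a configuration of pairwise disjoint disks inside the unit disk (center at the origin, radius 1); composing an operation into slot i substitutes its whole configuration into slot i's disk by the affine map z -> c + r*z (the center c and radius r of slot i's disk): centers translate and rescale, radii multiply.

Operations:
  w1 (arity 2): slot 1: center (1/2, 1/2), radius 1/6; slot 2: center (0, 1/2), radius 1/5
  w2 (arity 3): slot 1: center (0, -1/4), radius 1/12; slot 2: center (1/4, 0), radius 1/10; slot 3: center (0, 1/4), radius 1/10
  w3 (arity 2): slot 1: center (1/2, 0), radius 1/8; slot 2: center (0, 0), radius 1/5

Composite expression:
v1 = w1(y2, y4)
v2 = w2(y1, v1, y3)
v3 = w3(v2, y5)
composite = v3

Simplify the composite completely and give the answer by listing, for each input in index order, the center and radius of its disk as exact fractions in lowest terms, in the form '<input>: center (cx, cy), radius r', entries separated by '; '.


y1: center (1/2, -1/32), radius 1/96; y2: center (43/80, 1/160), radius 1/480; y3: center (1/2, 1/32), radius 1/80; y4: center (17/32, 1/160), radius 1/400; y5: center (0, 0), radius 1/5

Follow each y-input down from w3: c' goes to c + r*c', radius to r*r'.
input y1: composing its 2 substitution steps yields center (1/2, -1/32), radius 1/96
input y2: composing its 3 substitution steps yields center (43/80, 1/160), radius 1/480
input y4: composing its 3 substitution steps yields center (17/32, 1/160), radius 1/400
input y3: composing its 2 substitution steps yields center (1/2, 1/32), radius 1/80
input y5: composing its 1 substitution step yields center (0, 0), radius 1/5


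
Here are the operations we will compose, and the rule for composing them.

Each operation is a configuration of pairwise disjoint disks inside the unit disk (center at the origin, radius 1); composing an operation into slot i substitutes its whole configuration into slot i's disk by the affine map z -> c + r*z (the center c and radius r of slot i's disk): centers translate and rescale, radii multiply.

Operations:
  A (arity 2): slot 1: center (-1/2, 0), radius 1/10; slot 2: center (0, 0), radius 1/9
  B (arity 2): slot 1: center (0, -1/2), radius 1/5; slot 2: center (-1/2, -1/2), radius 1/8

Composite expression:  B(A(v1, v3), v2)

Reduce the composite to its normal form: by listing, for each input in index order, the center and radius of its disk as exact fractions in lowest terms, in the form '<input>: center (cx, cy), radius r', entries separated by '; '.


Nesting under B composes maps z -> c + r*z down each v-path.
v1: after 2 affine steps, its disk has center (-1/10, -1/2), radius 1/50
v3: after 2 affine steps, its disk has center (0, -1/2), radius 1/45
v2: after 1 affine step, its disk has center (-1/2, -1/2), radius 1/8

v1: center (-1/10, -1/2), radius 1/50; v2: center (-1/2, -1/2), radius 1/8; v3: center (0, -1/2), radius 1/45


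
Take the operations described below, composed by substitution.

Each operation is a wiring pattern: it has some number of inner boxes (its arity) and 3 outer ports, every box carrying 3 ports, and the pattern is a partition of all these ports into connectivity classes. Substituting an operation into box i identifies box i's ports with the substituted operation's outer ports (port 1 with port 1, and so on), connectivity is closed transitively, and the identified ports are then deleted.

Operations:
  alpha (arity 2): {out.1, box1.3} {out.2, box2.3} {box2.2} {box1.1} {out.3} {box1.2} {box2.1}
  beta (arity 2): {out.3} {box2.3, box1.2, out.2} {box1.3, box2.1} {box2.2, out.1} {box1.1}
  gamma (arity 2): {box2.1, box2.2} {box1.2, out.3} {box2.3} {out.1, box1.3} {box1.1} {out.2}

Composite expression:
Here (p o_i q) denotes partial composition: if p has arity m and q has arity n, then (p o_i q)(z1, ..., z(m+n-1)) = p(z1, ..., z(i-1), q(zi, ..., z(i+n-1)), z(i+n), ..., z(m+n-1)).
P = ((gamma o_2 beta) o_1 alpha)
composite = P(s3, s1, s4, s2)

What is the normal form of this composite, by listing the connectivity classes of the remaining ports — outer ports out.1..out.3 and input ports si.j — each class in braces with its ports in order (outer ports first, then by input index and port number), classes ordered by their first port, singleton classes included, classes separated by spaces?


{out.1} {out.2} {out.3, s1.3} {s1.1} {s1.2} {s2.1, s4.3} {s2.2, s2.3, s4.2} {s3.1} {s3.2} {s3.3} {s4.1}

Substituting into gamma glues patterns; closure does the rest.
alpha over (s3, s1) gives {out.1, s3.3} {out.2, s1.3} {out.3} {s1.1} {s1.2} {s3.1} {s3.2}, out.j being that stage's outer ports
beta over (s4, s2) gives {out.1, s2.2} {out.2, s2.3, s4.2} {out.3} {s2.1, s4.3} {s4.1}, out.j being that stage's outer ports
gamma over (s3, s1, s4, s2) gives {out.1} {out.2} {out.3, s1.3} {s1.1} {s1.2} {s2.1, s4.3} {s2.2, s2.3, s4.2} {s3.1} {s3.2} {s3.3} {s4.1}, out.j being that stage's outer ports


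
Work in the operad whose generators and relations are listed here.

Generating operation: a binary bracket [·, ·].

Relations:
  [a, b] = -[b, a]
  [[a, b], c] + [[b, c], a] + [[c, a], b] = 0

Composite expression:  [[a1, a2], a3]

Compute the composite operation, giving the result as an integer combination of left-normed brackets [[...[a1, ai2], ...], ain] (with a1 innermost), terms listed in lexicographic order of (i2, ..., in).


Expand each bracket as ab - ba; the a1-initial words give the coefficients.
Composite bracket: [[a1, a2], a3]
Applying ab - ba throughout gives 4 signed words (2^2 = 4).
The a1-initial words carry the normal form:
  the word a1a2a3 carries sign +1 and contributes +[[a1, a2], a3]

[[a1, a2], a3]


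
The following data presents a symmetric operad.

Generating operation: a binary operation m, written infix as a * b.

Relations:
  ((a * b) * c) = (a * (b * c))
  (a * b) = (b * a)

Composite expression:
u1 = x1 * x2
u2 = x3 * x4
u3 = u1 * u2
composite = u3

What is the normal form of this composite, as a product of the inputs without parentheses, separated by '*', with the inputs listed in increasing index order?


Both nesting and order wash out for m; what remains is which x's occur.
(x1 * x2) linearizes to x1 * x2
(x3 * x4) linearizes to x3 * x4
((x1 * x2) * (x3 * x4)) linearizes to x1 * x2 * x3 * x4
rearranged into index order: x1 * x2 * x3 * x4

x1 * x2 * x3 * x4
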